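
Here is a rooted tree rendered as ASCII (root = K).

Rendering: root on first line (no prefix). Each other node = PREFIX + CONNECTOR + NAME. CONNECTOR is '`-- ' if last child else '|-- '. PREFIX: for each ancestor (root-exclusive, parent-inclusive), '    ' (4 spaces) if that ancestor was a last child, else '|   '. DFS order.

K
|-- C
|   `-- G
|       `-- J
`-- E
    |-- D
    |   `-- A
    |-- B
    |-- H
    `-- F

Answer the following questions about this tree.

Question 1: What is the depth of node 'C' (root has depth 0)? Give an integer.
Answer: 1

Derivation:
Path from root to C: K -> C
Depth = number of edges = 1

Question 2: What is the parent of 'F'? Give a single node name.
Scan adjacency: F appears as child of E

Answer: E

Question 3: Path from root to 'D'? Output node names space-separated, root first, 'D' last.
Walk down from root: K -> E -> D

Answer: K E D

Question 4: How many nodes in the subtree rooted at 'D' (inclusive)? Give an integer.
Subtree rooted at D contains: A, D
Count = 2

Answer: 2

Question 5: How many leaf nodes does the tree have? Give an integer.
Answer: 5

Derivation:
Leaves (nodes with no children): A, B, F, H, J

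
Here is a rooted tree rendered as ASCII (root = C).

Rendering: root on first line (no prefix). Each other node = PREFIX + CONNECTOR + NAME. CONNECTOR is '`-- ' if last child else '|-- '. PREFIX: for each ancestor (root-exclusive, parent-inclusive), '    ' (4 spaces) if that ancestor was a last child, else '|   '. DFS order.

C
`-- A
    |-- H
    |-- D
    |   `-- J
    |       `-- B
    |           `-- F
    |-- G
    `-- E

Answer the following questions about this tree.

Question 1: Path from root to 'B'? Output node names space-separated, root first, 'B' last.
Walk down from root: C -> A -> D -> J -> B

Answer: C A D J B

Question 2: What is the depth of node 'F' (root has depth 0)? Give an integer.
Answer: 5

Derivation:
Path from root to F: C -> A -> D -> J -> B -> F
Depth = number of edges = 5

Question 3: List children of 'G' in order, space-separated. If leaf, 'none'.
Answer: none

Derivation:
Node G's children (from adjacency): (leaf)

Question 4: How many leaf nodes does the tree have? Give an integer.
Leaves (nodes with no children): E, F, G, H

Answer: 4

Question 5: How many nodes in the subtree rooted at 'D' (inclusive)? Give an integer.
Subtree rooted at D contains: B, D, F, J
Count = 4

Answer: 4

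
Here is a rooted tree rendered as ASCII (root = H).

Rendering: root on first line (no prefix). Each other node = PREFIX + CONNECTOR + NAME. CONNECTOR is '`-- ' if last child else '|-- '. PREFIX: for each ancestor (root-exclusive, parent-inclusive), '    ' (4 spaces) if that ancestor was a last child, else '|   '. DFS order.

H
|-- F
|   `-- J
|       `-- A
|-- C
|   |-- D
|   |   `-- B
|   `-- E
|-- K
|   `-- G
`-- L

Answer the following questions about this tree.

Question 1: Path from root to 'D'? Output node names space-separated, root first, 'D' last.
Answer: H C D

Derivation:
Walk down from root: H -> C -> D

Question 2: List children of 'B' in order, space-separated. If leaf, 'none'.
Node B's children (from adjacency): (leaf)

Answer: none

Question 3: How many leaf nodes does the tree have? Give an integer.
Answer: 5

Derivation:
Leaves (nodes with no children): A, B, E, G, L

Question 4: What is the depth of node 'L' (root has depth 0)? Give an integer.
Answer: 1

Derivation:
Path from root to L: H -> L
Depth = number of edges = 1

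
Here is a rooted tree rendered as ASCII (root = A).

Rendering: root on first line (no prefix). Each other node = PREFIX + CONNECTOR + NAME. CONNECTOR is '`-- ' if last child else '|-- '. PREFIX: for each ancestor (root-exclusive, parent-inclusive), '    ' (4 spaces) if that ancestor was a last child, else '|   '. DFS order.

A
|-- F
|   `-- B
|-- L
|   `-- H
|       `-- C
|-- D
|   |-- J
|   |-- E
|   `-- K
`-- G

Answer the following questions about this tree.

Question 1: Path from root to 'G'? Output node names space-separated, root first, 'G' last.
Answer: A G

Derivation:
Walk down from root: A -> G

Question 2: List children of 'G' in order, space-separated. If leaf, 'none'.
Node G's children (from adjacency): (leaf)

Answer: none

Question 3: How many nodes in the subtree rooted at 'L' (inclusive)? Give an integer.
Subtree rooted at L contains: C, H, L
Count = 3

Answer: 3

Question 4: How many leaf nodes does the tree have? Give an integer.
Leaves (nodes with no children): B, C, E, G, J, K

Answer: 6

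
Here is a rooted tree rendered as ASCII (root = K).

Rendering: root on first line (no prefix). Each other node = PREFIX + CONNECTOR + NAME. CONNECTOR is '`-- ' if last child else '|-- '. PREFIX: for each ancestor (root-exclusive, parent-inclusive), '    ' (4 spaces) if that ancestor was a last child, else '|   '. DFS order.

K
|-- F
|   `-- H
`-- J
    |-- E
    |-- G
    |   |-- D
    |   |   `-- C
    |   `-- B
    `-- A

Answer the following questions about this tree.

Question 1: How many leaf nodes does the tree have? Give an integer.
Answer: 5

Derivation:
Leaves (nodes with no children): A, B, C, E, H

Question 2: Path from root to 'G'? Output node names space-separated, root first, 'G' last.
Answer: K J G

Derivation:
Walk down from root: K -> J -> G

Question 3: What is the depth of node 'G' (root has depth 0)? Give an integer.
Answer: 2

Derivation:
Path from root to G: K -> J -> G
Depth = number of edges = 2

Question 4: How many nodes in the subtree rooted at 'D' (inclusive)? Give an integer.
Answer: 2

Derivation:
Subtree rooted at D contains: C, D
Count = 2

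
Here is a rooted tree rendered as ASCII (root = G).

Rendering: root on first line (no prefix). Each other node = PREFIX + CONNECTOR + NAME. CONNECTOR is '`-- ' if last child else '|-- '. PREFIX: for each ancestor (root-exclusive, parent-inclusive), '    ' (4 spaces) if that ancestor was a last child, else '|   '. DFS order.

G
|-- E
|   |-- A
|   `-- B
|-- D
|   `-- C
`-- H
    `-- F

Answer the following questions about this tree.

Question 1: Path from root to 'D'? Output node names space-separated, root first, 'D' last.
Walk down from root: G -> D

Answer: G D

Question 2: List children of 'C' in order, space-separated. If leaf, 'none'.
Answer: none

Derivation:
Node C's children (from adjacency): (leaf)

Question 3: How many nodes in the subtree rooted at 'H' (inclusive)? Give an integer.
Answer: 2

Derivation:
Subtree rooted at H contains: F, H
Count = 2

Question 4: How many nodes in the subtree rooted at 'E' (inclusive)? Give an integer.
Answer: 3

Derivation:
Subtree rooted at E contains: A, B, E
Count = 3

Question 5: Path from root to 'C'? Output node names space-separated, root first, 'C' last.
Answer: G D C

Derivation:
Walk down from root: G -> D -> C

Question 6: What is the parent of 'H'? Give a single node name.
Answer: G

Derivation:
Scan adjacency: H appears as child of G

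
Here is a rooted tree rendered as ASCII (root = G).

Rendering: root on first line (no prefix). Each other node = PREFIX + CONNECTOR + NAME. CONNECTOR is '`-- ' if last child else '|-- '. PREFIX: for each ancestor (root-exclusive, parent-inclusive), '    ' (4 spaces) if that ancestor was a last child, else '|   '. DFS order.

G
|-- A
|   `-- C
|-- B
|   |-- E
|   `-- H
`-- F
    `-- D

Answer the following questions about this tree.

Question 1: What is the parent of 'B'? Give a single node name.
Scan adjacency: B appears as child of G

Answer: G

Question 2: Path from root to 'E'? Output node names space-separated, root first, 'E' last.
Walk down from root: G -> B -> E

Answer: G B E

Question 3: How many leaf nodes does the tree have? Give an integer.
Answer: 4

Derivation:
Leaves (nodes with no children): C, D, E, H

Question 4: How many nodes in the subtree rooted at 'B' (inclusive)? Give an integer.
Answer: 3

Derivation:
Subtree rooted at B contains: B, E, H
Count = 3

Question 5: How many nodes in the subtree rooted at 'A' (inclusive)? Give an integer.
Answer: 2

Derivation:
Subtree rooted at A contains: A, C
Count = 2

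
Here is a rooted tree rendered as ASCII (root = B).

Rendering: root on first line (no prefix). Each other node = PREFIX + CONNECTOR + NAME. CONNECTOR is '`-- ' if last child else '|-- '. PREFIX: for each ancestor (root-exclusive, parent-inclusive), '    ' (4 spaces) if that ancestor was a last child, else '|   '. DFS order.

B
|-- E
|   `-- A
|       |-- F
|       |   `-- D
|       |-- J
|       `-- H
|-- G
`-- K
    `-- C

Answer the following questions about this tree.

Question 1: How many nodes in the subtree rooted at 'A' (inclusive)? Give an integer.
Answer: 5

Derivation:
Subtree rooted at A contains: A, D, F, H, J
Count = 5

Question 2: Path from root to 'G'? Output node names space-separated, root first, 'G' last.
Answer: B G

Derivation:
Walk down from root: B -> G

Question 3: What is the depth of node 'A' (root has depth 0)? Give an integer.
Answer: 2

Derivation:
Path from root to A: B -> E -> A
Depth = number of edges = 2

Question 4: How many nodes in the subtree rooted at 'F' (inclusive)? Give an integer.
Answer: 2

Derivation:
Subtree rooted at F contains: D, F
Count = 2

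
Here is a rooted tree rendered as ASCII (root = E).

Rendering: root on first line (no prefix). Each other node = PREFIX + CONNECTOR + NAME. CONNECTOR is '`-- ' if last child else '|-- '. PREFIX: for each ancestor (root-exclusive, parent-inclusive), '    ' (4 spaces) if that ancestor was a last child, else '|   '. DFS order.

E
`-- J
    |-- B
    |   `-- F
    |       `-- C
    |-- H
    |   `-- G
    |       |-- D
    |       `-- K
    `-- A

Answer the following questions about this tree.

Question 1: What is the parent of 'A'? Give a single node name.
Scan adjacency: A appears as child of J

Answer: J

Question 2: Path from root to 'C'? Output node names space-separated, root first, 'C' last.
Walk down from root: E -> J -> B -> F -> C

Answer: E J B F C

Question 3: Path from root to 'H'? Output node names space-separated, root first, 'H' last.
Answer: E J H

Derivation:
Walk down from root: E -> J -> H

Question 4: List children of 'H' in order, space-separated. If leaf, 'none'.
Answer: G

Derivation:
Node H's children (from adjacency): G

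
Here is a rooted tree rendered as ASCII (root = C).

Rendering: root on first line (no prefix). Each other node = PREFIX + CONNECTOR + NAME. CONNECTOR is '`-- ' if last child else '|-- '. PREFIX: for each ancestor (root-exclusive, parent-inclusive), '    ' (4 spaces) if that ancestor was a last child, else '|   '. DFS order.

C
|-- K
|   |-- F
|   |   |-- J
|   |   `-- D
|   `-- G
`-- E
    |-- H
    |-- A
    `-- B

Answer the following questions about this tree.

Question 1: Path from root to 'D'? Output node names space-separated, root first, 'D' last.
Answer: C K F D

Derivation:
Walk down from root: C -> K -> F -> D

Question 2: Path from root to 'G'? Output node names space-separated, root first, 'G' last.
Walk down from root: C -> K -> G

Answer: C K G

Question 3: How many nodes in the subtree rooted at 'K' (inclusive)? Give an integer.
Answer: 5

Derivation:
Subtree rooted at K contains: D, F, G, J, K
Count = 5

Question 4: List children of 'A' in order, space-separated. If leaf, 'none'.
Answer: none

Derivation:
Node A's children (from adjacency): (leaf)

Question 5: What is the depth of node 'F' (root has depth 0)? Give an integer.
Path from root to F: C -> K -> F
Depth = number of edges = 2

Answer: 2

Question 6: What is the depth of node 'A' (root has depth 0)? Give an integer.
Answer: 2

Derivation:
Path from root to A: C -> E -> A
Depth = number of edges = 2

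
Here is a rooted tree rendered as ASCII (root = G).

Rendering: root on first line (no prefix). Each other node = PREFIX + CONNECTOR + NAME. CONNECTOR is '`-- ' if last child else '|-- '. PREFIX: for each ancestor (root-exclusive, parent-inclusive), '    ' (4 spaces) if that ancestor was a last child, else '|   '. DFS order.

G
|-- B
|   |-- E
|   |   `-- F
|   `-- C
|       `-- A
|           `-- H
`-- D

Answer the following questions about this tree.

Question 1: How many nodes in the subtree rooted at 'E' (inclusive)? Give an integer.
Subtree rooted at E contains: E, F
Count = 2

Answer: 2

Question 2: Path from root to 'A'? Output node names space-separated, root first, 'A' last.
Answer: G B C A

Derivation:
Walk down from root: G -> B -> C -> A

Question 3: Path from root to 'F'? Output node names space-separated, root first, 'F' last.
Walk down from root: G -> B -> E -> F

Answer: G B E F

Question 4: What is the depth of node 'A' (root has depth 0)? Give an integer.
Path from root to A: G -> B -> C -> A
Depth = number of edges = 3

Answer: 3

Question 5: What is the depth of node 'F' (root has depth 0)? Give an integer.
Path from root to F: G -> B -> E -> F
Depth = number of edges = 3

Answer: 3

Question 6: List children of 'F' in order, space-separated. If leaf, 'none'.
Answer: none

Derivation:
Node F's children (from adjacency): (leaf)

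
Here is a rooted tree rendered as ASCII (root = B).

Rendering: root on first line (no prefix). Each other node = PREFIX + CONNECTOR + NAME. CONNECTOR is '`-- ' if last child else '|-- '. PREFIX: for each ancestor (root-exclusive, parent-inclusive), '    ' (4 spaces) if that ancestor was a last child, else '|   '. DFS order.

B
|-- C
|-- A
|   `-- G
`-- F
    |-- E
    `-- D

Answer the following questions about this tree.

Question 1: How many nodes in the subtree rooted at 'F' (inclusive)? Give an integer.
Subtree rooted at F contains: D, E, F
Count = 3

Answer: 3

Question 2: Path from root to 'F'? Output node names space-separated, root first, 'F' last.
Answer: B F

Derivation:
Walk down from root: B -> F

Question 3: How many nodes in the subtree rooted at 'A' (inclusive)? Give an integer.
Subtree rooted at A contains: A, G
Count = 2

Answer: 2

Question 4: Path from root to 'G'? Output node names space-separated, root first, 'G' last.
Answer: B A G

Derivation:
Walk down from root: B -> A -> G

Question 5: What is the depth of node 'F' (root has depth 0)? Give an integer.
Path from root to F: B -> F
Depth = number of edges = 1

Answer: 1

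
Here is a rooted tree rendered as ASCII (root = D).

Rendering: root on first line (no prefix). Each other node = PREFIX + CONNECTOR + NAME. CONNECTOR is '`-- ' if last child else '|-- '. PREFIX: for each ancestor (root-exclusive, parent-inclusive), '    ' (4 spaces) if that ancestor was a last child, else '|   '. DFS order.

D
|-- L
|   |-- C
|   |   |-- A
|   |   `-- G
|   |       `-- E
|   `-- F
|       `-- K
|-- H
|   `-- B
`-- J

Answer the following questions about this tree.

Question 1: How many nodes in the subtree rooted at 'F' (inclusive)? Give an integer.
Answer: 2

Derivation:
Subtree rooted at F contains: F, K
Count = 2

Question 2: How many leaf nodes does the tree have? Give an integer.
Leaves (nodes with no children): A, B, E, J, K

Answer: 5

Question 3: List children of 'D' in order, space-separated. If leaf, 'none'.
Node D's children (from adjacency): L, H, J

Answer: L H J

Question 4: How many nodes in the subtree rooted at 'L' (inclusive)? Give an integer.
Answer: 7

Derivation:
Subtree rooted at L contains: A, C, E, F, G, K, L
Count = 7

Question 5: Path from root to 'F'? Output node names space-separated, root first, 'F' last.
Answer: D L F

Derivation:
Walk down from root: D -> L -> F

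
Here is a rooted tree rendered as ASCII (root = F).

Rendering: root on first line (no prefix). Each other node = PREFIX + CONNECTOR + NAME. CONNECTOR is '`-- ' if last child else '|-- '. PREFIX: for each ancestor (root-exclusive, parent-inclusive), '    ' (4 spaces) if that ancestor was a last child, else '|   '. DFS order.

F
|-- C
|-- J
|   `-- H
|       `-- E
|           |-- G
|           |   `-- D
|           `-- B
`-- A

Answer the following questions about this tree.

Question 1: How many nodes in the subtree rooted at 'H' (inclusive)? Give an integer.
Subtree rooted at H contains: B, D, E, G, H
Count = 5

Answer: 5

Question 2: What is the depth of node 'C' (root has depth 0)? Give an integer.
Path from root to C: F -> C
Depth = number of edges = 1

Answer: 1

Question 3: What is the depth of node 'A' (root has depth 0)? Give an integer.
Answer: 1

Derivation:
Path from root to A: F -> A
Depth = number of edges = 1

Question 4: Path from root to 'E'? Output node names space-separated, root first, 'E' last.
Walk down from root: F -> J -> H -> E

Answer: F J H E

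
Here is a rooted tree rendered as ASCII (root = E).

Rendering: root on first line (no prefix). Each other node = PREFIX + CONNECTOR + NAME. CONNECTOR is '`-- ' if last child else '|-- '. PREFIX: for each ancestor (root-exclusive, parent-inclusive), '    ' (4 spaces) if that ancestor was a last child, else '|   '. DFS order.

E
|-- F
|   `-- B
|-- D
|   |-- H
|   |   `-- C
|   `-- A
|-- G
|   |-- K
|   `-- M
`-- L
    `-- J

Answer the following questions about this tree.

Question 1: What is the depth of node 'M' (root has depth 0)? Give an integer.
Path from root to M: E -> G -> M
Depth = number of edges = 2

Answer: 2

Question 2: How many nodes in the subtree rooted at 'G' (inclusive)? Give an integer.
Subtree rooted at G contains: G, K, M
Count = 3

Answer: 3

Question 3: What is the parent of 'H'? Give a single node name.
Answer: D

Derivation:
Scan adjacency: H appears as child of D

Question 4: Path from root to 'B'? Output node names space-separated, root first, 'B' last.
Answer: E F B

Derivation:
Walk down from root: E -> F -> B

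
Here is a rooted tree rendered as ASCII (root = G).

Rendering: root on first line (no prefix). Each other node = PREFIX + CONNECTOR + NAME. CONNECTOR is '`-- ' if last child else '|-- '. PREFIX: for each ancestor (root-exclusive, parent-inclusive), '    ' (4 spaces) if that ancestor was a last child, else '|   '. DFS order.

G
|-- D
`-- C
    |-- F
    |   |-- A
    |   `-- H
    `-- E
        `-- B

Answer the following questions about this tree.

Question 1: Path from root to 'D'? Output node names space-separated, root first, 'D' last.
Walk down from root: G -> D

Answer: G D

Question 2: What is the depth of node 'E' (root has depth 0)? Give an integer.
Path from root to E: G -> C -> E
Depth = number of edges = 2

Answer: 2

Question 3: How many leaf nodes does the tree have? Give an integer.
Leaves (nodes with no children): A, B, D, H

Answer: 4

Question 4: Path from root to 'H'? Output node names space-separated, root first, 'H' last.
Walk down from root: G -> C -> F -> H

Answer: G C F H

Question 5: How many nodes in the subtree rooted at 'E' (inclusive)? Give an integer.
Answer: 2

Derivation:
Subtree rooted at E contains: B, E
Count = 2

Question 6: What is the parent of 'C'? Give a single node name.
Scan adjacency: C appears as child of G

Answer: G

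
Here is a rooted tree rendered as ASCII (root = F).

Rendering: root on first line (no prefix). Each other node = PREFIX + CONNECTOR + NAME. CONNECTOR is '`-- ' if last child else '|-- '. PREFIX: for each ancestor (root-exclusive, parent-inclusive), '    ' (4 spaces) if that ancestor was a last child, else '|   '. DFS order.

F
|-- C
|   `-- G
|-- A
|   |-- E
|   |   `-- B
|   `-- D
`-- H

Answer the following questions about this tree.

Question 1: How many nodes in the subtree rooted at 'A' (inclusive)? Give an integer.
Subtree rooted at A contains: A, B, D, E
Count = 4

Answer: 4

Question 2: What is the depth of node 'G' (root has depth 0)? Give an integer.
Answer: 2

Derivation:
Path from root to G: F -> C -> G
Depth = number of edges = 2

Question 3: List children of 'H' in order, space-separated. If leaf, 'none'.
Answer: none

Derivation:
Node H's children (from adjacency): (leaf)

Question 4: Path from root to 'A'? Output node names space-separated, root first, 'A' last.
Answer: F A

Derivation:
Walk down from root: F -> A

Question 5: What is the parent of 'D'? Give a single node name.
Answer: A

Derivation:
Scan adjacency: D appears as child of A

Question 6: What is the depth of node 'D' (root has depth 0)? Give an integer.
Answer: 2

Derivation:
Path from root to D: F -> A -> D
Depth = number of edges = 2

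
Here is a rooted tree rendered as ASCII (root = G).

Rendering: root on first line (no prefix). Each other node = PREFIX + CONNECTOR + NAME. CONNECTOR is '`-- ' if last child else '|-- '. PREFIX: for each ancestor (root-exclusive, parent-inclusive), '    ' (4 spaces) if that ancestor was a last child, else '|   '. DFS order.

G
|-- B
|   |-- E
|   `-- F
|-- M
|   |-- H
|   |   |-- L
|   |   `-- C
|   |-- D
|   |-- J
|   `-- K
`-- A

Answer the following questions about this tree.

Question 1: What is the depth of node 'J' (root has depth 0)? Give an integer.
Path from root to J: G -> M -> J
Depth = number of edges = 2

Answer: 2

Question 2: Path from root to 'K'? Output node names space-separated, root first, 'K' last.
Answer: G M K

Derivation:
Walk down from root: G -> M -> K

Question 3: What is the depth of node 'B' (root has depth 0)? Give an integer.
Answer: 1

Derivation:
Path from root to B: G -> B
Depth = number of edges = 1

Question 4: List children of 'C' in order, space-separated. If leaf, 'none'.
Node C's children (from adjacency): (leaf)

Answer: none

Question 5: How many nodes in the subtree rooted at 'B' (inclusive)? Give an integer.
Subtree rooted at B contains: B, E, F
Count = 3

Answer: 3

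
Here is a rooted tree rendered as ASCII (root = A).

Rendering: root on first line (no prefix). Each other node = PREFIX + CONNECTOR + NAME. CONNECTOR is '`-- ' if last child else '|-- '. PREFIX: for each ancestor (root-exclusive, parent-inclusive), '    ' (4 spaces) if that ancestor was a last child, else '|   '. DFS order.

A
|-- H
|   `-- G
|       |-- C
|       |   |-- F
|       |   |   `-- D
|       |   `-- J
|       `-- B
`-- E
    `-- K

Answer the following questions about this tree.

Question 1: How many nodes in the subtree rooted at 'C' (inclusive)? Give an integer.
Subtree rooted at C contains: C, D, F, J
Count = 4

Answer: 4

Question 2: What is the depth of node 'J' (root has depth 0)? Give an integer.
Answer: 4

Derivation:
Path from root to J: A -> H -> G -> C -> J
Depth = number of edges = 4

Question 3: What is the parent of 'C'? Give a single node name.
Answer: G

Derivation:
Scan adjacency: C appears as child of G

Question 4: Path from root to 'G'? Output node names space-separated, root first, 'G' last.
Answer: A H G

Derivation:
Walk down from root: A -> H -> G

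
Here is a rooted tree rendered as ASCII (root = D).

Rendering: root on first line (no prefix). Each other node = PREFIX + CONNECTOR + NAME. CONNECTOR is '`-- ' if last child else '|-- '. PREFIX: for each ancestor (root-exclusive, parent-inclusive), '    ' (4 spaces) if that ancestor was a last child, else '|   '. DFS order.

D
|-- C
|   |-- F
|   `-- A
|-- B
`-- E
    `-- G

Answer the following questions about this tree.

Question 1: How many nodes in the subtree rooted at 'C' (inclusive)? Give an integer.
Subtree rooted at C contains: A, C, F
Count = 3

Answer: 3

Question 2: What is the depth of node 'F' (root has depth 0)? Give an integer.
Path from root to F: D -> C -> F
Depth = number of edges = 2

Answer: 2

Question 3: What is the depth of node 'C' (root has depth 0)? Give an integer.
Path from root to C: D -> C
Depth = number of edges = 1

Answer: 1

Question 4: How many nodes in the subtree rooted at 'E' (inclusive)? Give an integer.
Subtree rooted at E contains: E, G
Count = 2

Answer: 2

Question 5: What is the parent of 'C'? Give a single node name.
Answer: D

Derivation:
Scan adjacency: C appears as child of D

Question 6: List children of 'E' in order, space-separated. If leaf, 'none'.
Answer: G

Derivation:
Node E's children (from adjacency): G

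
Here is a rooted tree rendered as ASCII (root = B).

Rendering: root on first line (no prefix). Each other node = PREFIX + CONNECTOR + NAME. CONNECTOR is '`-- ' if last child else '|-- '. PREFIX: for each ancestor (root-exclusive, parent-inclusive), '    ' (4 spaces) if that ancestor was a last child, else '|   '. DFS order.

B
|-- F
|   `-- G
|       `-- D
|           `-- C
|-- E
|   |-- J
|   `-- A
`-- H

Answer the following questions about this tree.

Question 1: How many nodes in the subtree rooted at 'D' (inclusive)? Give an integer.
Subtree rooted at D contains: C, D
Count = 2

Answer: 2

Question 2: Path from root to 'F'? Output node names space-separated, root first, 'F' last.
Walk down from root: B -> F

Answer: B F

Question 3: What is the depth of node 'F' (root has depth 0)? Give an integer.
Path from root to F: B -> F
Depth = number of edges = 1

Answer: 1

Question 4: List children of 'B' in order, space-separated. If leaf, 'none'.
Node B's children (from adjacency): F, E, H

Answer: F E H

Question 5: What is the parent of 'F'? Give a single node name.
Scan adjacency: F appears as child of B

Answer: B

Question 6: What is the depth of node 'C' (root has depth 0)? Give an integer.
Answer: 4

Derivation:
Path from root to C: B -> F -> G -> D -> C
Depth = number of edges = 4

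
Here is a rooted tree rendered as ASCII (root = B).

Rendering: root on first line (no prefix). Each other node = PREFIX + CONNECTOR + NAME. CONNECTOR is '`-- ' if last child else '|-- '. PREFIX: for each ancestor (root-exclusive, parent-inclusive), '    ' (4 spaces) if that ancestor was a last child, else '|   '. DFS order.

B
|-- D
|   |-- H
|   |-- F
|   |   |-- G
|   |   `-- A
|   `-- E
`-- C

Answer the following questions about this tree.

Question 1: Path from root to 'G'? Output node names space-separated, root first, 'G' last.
Answer: B D F G

Derivation:
Walk down from root: B -> D -> F -> G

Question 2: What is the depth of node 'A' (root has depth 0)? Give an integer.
Path from root to A: B -> D -> F -> A
Depth = number of edges = 3

Answer: 3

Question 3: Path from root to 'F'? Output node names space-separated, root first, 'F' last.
Answer: B D F

Derivation:
Walk down from root: B -> D -> F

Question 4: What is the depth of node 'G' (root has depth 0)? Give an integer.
Path from root to G: B -> D -> F -> G
Depth = number of edges = 3

Answer: 3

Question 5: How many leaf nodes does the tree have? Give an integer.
Answer: 5

Derivation:
Leaves (nodes with no children): A, C, E, G, H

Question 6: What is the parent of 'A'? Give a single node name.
Answer: F

Derivation:
Scan adjacency: A appears as child of F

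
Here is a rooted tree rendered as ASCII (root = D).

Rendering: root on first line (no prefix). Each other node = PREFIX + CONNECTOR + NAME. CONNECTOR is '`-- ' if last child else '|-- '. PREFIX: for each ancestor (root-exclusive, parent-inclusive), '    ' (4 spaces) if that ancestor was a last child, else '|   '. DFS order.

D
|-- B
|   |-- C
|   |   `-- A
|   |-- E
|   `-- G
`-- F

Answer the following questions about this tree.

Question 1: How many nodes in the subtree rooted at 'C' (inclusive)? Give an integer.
Answer: 2

Derivation:
Subtree rooted at C contains: A, C
Count = 2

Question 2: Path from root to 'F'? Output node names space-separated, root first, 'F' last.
Answer: D F

Derivation:
Walk down from root: D -> F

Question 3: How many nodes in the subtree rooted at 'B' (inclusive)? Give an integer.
Answer: 5

Derivation:
Subtree rooted at B contains: A, B, C, E, G
Count = 5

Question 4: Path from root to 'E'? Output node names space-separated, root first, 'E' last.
Answer: D B E

Derivation:
Walk down from root: D -> B -> E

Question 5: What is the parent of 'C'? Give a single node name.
Scan adjacency: C appears as child of B

Answer: B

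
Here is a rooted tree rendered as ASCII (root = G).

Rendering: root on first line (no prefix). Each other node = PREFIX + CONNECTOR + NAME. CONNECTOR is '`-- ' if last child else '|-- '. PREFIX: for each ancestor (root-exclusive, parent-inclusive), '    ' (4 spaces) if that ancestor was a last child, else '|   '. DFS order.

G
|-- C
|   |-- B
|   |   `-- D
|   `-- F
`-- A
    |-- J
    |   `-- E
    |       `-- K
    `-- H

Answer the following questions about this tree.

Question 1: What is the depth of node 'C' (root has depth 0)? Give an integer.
Answer: 1

Derivation:
Path from root to C: G -> C
Depth = number of edges = 1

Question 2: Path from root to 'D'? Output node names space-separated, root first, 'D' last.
Answer: G C B D

Derivation:
Walk down from root: G -> C -> B -> D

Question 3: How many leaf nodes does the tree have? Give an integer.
Leaves (nodes with no children): D, F, H, K

Answer: 4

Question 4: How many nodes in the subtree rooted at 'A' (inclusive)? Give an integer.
Answer: 5

Derivation:
Subtree rooted at A contains: A, E, H, J, K
Count = 5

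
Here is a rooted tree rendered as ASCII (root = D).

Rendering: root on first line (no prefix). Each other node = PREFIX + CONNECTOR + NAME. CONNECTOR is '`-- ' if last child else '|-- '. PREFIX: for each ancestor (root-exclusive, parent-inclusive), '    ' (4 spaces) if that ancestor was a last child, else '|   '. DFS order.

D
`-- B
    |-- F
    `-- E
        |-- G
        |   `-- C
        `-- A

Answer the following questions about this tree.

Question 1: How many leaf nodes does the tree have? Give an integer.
Answer: 3

Derivation:
Leaves (nodes with no children): A, C, F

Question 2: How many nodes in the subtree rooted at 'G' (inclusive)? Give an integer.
Answer: 2

Derivation:
Subtree rooted at G contains: C, G
Count = 2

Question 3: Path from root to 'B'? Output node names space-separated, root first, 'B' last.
Walk down from root: D -> B

Answer: D B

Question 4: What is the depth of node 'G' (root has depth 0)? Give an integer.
Answer: 3

Derivation:
Path from root to G: D -> B -> E -> G
Depth = number of edges = 3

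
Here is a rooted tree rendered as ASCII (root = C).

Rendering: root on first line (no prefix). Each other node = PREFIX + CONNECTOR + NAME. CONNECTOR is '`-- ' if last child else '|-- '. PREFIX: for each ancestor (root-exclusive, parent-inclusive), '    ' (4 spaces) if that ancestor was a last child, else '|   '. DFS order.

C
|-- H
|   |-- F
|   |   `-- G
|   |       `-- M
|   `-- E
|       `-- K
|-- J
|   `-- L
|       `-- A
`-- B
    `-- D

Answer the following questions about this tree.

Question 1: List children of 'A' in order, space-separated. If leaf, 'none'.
Node A's children (from adjacency): (leaf)

Answer: none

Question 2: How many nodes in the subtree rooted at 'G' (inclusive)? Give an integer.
Subtree rooted at G contains: G, M
Count = 2

Answer: 2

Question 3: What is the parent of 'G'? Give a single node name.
Answer: F

Derivation:
Scan adjacency: G appears as child of F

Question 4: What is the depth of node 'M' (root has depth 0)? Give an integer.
Answer: 4

Derivation:
Path from root to M: C -> H -> F -> G -> M
Depth = number of edges = 4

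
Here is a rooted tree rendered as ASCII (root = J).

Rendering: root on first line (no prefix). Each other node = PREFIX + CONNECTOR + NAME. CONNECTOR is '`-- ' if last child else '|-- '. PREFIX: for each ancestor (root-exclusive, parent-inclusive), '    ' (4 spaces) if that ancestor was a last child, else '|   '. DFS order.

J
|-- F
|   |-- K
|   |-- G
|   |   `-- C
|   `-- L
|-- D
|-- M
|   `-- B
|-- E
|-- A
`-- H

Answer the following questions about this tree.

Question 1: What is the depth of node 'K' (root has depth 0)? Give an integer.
Path from root to K: J -> F -> K
Depth = number of edges = 2

Answer: 2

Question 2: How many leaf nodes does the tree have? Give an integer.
Leaves (nodes with no children): A, B, C, D, E, H, K, L

Answer: 8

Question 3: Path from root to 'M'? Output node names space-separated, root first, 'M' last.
Answer: J M

Derivation:
Walk down from root: J -> M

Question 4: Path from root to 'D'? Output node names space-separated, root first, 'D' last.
Walk down from root: J -> D

Answer: J D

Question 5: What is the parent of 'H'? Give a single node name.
Scan adjacency: H appears as child of J

Answer: J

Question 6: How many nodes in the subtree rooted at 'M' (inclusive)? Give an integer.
Subtree rooted at M contains: B, M
Count = 2

Answer: 2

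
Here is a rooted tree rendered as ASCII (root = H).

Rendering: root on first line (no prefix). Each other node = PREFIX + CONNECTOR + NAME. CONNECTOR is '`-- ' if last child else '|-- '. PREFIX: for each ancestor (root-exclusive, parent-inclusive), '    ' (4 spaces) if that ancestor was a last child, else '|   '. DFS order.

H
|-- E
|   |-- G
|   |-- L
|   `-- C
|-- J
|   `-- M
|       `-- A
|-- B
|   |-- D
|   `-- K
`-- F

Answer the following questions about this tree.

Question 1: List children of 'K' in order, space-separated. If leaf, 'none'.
Answer: none

Derivation:
Node K's children (from adjacency): (leaf)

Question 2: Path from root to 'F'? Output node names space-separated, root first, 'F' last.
Walk down from root: H -> F

Answer: H F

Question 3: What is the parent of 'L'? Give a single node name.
Answer: E

Derivation:
Scan adjacency: L appears as child of E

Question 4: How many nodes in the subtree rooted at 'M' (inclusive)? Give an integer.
Answer: 2

Derivation:
Subtree rooted at M contains: A, M
Count = 2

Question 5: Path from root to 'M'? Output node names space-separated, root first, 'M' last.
Answer: H J M

Derivation:
Walk down from root: H -> J -> M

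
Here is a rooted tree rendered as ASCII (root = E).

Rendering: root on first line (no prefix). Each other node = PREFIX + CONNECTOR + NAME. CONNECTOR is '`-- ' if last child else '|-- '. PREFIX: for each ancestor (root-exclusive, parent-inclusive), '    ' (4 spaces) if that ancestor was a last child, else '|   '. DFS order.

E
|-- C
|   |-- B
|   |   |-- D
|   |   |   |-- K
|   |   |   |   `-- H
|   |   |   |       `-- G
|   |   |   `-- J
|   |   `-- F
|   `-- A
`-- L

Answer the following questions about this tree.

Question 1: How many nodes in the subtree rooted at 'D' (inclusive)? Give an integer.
Subtree rooted at D contains: D, G, H, J, K
Count = 5

Answer: 5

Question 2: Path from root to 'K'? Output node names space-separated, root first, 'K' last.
Answer: E C B D K

Derivation:
Walk down from root: E -> C -> B -> D -> K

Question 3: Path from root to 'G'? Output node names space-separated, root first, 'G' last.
Answer: E C B D K H G

Derivation:
Walk down from root: E -> C -> B -> D -> K -> H -> G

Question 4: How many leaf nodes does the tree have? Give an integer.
Answer: 5

Derivation:
Leaves (nodes with no children): A, F, G, J, L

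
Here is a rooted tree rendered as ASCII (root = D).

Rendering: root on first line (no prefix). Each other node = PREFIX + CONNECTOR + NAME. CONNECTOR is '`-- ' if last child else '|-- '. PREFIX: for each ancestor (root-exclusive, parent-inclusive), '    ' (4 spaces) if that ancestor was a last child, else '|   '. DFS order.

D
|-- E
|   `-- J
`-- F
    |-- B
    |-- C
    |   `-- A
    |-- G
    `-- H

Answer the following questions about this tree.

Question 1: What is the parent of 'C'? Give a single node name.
Answer: F

Derivation:
Scan adjacency: C appears as child of F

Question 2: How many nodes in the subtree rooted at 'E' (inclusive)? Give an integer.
Subtree rooted at E contains: E, J
Count = 2

Answer: 2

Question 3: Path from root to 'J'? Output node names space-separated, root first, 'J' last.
Walk down from root: D -> E -> J

Answer: D E J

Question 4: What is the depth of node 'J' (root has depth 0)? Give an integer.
Answer: 2

Derivation:
Path from root to J: D -> E -> J
Depth = number of edges = 2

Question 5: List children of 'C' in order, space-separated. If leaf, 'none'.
Node C's children (from adjacency): A

Answer: A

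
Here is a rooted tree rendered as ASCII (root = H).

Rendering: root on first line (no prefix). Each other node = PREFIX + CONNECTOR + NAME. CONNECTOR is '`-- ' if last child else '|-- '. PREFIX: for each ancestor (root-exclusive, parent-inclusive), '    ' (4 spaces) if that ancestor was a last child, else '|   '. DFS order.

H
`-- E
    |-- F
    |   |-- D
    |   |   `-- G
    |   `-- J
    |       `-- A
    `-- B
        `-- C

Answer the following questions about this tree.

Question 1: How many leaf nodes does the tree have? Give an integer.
Leaves (nodes with no children): A, C, G

Answer: 3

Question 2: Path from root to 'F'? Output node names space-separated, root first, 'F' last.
Walk down from root: H -> E -> F

Answer: H E F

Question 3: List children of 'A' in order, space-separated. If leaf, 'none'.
Answer: none

Derivation:
Node A's children (from adjacency): (leaf)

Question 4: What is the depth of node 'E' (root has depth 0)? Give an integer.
Path from root to E: H -> E
Depth = number of edges = 1

Answer: 1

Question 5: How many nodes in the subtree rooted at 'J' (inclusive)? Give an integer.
Answer: 2

Derivation:
Subtree rooted at J contains: A, J
Count = 2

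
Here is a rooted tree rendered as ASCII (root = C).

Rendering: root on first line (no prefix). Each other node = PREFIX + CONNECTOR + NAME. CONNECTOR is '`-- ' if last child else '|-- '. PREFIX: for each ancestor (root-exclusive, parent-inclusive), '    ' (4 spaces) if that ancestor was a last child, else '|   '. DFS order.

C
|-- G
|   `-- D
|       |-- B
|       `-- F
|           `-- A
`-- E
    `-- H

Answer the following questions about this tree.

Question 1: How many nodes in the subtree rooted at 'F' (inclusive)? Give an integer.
Answer: 2

Derivation:
Subtree rooted at F contains: A, F
Count = 2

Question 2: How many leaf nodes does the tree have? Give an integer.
Leaves (nodes with no children): A, B, H

Answer: 3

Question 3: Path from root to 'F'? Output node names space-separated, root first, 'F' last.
Walk down from root: C -> G -> D -> F

Answer: C G D F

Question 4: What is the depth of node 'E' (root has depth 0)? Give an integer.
Path from root to E: C -> E
Depth = number of edges = 1

Answer: 1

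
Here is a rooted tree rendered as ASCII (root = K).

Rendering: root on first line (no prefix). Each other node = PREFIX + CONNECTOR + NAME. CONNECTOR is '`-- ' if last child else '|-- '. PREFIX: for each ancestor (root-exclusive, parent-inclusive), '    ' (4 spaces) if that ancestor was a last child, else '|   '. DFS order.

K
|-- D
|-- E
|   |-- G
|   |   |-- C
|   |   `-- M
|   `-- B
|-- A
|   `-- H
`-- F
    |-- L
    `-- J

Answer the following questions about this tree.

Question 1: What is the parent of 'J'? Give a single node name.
Scan adjacency: J appears as child of F

Answer: F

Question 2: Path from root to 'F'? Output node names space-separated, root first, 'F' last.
Answer: K F

Derivation:
Walk down from root: K -> F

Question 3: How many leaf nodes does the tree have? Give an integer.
Leaves (nodes with no children): B, C, D, H, J, L, M

Answer: 7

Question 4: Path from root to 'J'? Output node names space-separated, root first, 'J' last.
Answer: K F J

Derivation:
Walk down from root: K -> F -> J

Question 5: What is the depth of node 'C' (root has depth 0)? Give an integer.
Path from root to C: K -> E -> G -> C
Depth = number of edges = 3

Answer: 3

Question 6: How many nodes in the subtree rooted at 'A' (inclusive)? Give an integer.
Answer: 2

Derivation:
Subtree rooted at A contains: A, H
Count = 2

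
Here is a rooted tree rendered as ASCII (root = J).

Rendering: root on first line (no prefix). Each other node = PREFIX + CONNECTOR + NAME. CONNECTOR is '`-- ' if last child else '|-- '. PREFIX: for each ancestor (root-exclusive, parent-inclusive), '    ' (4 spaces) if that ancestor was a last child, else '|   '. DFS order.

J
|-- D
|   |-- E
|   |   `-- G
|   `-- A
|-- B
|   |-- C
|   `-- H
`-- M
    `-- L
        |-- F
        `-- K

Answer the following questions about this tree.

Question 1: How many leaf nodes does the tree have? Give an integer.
Answer: 6

Derivation:
Leaves (nodes with no children): A, C, F, G, H, K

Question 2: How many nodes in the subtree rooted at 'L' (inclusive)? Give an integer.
Answer: 3

Derivation:
Subtree rooted at L contains: F, K, L
Count = 3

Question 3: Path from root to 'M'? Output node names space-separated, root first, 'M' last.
Answer: J M

Derivation:
Walk down from root: J -> M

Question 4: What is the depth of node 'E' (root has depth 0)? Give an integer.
Path from root to E: J -> D -> E
Depth = number of edges = 2

Answer: 2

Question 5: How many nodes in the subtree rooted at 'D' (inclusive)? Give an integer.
Subtree rooted at D contains: A, D, E, G
Count = 4

Answer: 4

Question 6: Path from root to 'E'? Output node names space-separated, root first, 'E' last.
Walk down from root: J -> D -> E

Answer: J D E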